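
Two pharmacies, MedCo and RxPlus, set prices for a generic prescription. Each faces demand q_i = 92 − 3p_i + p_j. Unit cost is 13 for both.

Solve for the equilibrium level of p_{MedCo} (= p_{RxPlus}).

MedCo's profit: π = (p_{MedCo} − 13)(92 − 3p_{MedCo} + p_{RxPlus}).
∂π/∂p_{MedCo} = 131 − 6p_{MedCo} + p_{RxPlus} = 0 ⇒ p_{MedCo} = 131/6 + (1/6)p_{RxPlus}.
By symmetry p_{RxPlus} = p_{MedCo}; substituting into the reaction function, (5/6)p_{MedCo} = 131/6 and p_{MedCo} = 26.2.

26.2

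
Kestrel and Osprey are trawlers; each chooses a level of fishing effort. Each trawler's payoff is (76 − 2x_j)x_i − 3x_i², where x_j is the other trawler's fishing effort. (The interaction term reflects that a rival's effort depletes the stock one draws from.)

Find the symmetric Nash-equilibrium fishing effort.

9.5

Kestrel's payoff is (76 − 2x_O)x_K − 3x_K².
∂π/∂x_K = 76 − 2x_O − 6x_K = 0, so x_K = 38/3 − (1/3)x_O.
Setting x_K = x_O in the reaction function: x_K = 38/3 − (1/3)x_K, so x_K = (38/3) / (4/3) = 9.5.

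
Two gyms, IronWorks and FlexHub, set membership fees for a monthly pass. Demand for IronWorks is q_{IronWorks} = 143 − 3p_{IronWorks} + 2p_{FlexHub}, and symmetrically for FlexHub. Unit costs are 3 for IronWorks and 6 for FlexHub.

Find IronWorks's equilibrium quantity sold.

IronWorks's profit: π = (p_{IronWorks} − 3)(143 − 3p_{IronWorks} + 2p_{FlexHub}).
∂π/∂p_{IronWorks} = 152 − 6p_{IronWorks} + 2p_{FlexHub} = 0 ⇒ p_{IronWorks} = 76/3 + (1/3)p_{FlexHub}.
Similarly p_{FlexHub} = 161/6 + (1/3)p_{IronWorks}.
Solving the two reaction functions simultaneously: (1 − (1/3)(1/3))p_{IronWorks} = 76/3 + (1/3)·(161/6), so (8/9)p_{IronWorks} = 617/18 and p_{IronWorks} = 38.5625.
Then p_{FlexHub} = 161/6 + (1/3)·38.5625 = 39.6875.
q_{IronWorks} = 143 − 3·38.5625 + 2·39.6875 = 106.6875.

106.6875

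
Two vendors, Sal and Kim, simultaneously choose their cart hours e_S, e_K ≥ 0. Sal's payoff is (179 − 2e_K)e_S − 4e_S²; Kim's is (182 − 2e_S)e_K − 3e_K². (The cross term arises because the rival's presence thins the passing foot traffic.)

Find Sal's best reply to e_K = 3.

21.625

Expanding Sal's payoff: 179e_S − 2e_Ke_S − 4e_S².
∂π/∂e_S = 179 − 2e_K − 8e_S = 0, so e_S = 22.375 − 0.25e_K.
At e_K = 3: e_S = 22.375 − 0.25·3 = 21.625.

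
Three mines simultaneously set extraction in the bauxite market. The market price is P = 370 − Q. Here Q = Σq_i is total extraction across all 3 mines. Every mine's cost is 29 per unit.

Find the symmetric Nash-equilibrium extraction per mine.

85.25

A representative mine's profit is π_i = q_i(370 − Q) − 29q_i, with Q = q_i + Σ_{j≠i} q_j.
First-order condition: 341 − 2q_i − Σ_{j≠i} q_j = 0.
In a symmetric equilibrium every mine chooses the same q, so Σ_{j≠i} q_j = 2q. The condition becomes 341 − 4q = 0, giving q = 341/4 = 85.25.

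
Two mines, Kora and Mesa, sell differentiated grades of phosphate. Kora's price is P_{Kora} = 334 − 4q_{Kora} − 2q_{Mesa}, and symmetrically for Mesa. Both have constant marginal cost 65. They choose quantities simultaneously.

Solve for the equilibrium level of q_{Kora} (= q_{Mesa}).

Mine Kora's profit: π = q_{Kora}(334 − 4q_{Kora} − 2q_{Mesa}) − 65q_{Kora}.
∂π/∂q_{Kora} = 269 − 8q_{Kora} − 2q_{Mesa} = 0 ⇒ q_{Kora} = 33.625 − 0.25q_{Mesa}.
The game is symmetric, so in equilibrium q_{Mesa} = q_{Kora}: the reaction function gives 1.25q_{Kora} = 33.625, hence q_{Kora} = 26.9.

26.9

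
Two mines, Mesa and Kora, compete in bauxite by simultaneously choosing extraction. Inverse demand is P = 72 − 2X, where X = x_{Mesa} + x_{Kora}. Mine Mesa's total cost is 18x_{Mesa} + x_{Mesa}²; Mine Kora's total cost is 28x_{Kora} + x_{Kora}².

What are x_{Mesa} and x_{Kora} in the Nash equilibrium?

Mine Mesa's profit: π = x_{Mesa}(72 − 2(x_{Mesa} + x_{Kora})) − 18x_{Mesa} − x_{Mesa}².
∂π/∂x_{Mesa} = 54 − 6x_{Mesa} − 2x_{Kora} = 0, so x_{Mesa} = 9 − (1/3)x_{Kora}.
By the same steps for Kora: x_{Kora} = 22/3 − (1/3)x_{Mesa}.
Plugging x_{Kora} into Mesa's best response: x_{Mesa} = 9 − (1/3)(22/3 − (1/3)x_{Mesa}) ⇒ (8/9)x_{Mesa} = 59/9, so x_{Mesa} = 7.375.
Then x_{Kora} = 22/3 − (1/3)·7.375 = 4.875.

7.375, 4.875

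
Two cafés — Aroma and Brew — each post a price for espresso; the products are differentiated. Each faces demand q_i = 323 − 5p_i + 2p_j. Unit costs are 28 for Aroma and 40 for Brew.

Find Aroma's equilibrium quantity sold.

155.625

Aroma's profit: π = (p_{Aroma} − 28)(323 − 5p_{Aroma} + 2p_{Brew}).
∂π/∂p_{Aroma} = 463 − 10p_{Aroma} + 2p_{Brew} = 0 ⇒ p_{Aroma} = 46.3 + 0.2p_{Brew}.
Similarly p_{Brew} = 52.3 + 0.2p_{Aroma}.
Solving the two reaction functions simultaneously: (1 − (0.2)(0.2))p_{Aroma} = 46.3 + 0.2·52.3, so 0.96p_{Aroma} = 56.76 and p_{Aroma} = 59.125.
Then p_{Brew} = 52.3 + 0.2·59.125 = 64.125.
q_{Aroma} = 323 − 5·59.125 + 2·64.125 = 155.625.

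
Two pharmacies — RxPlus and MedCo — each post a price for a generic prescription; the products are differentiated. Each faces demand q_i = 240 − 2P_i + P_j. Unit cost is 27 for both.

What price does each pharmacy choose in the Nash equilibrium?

RxPlus's profit: π = (P_{RxPlus} − 27)(240 − 2P_{RxPlus} + P_{MedCo}).
∂π/∂P_{RxPlus} = 294 − 4P_{RxPlus} + P_{MedCo} = 0 ⇒ P_{RxPlus} = 73.5 + 0.25P_{MedCo}.
The game is symmetric, so in equilibrium P_{MedCo} = P_{RxPlus}: the reaction function gives 0.75P_{RxPlus} = 73.5, hence P_{RxPlus} = 98.

98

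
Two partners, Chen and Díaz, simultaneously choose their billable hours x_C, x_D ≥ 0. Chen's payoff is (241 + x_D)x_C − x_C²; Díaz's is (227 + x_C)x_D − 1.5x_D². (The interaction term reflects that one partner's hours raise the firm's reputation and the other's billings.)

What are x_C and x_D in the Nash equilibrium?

190, 139

Expanding Chen's payoff: 241x_C + x_Dx_C − x_C².
∂π/∂x_C = 241 + x_D − 2x_C = 0, so x_C = 120.5 + 0.5x_D.
Likewise for Díaz: x_D = 227/3 + (1/3)x_C.
Plugging x_D into Chen's best response: x_C = 120.5 + 0.5(227/3 + (1/3)x_C) ⇒ (5/6)x_C = 475/3, so x_C = 190.
Then x_D = 227/3 + (1/3)·190 = 139.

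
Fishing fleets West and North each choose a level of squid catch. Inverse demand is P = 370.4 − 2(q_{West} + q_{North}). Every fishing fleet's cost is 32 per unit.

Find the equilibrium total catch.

112.8

Fishing fleet West's profit: π = q_{West}(370.4 − 2(q_{West} + q_{North})) − 32q_{West}.
∂π/∂q_{West} = 338.4 − 4q_{West} − 2q_{North} = 0, so q_{West} = 84.6 − 0.5q_{North}.
Setting q_{West} = q_{North} in the reaction function: q_{West} = 84.6 − 0.5q_{West}, so q_{West} = 84.6 / 1.5 = 56.4.
Total catch: 56.4 + 56.4 = 112.8.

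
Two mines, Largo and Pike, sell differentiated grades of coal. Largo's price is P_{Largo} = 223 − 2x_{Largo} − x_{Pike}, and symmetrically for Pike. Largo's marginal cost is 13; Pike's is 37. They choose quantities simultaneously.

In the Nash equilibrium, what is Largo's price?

Mine Largo's profit: π = x_{Largo}(223 − 2x_{Largo} − x_{Pike}) − 13x_{Largo}.
∂π/∂x_{Largo} = 210 − 4x_{Largo} − x_{Pike} = 0 ⇒ x_{Largo} = 52.5 − 0.25x_{Pike}.
Similarly x_{Pike} = 46.5 − 0.25x_{Largo}.
Solving the two reaction functions simultaneously: (1 − (−0.25)(−0.25))x_{Largo} = 52.5 − 0.25·46.5, so 0.9375x_{Largo} = 40.875 and x_{Largo} = 43.6.
Then x_{Pike} = 46.5 − 0.25·43.6 = 35.6.
P_{Largo} = 223 − 2·43.6 − 35.6 = 100.2.

100.2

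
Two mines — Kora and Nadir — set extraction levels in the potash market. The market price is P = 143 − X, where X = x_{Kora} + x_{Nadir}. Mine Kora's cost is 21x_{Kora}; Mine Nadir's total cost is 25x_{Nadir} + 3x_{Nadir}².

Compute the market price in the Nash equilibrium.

Mine Kora's profit: π = x_{Kora}(143 − (x_{Kora} + x_{Nadir})) − 21x_{Kora}.
∂π/∂x_{Kora} = 122 − 2x_{Kora} − x_{Nadir} = 0, so x_{Kora} = 61 − 0.5x_{Nadir}.
For Nadir: ∂π/∂x_{Nadir} = 118 − 8x_{Nadir} − x_{Kora} = 0 ⇒ x_{Nadir} = 14.75 − 0.125x_{Kora}.
Plugging x_{Nadir} into Kora's best response: x_{Kora} = 61 − 0.5(14.75 − 0.125x_{Kora}) ⇒ 0.9375x_{Kora} = 53.625, so x_{Kora} = 57.2.
Then x_{Nadir} = 14.75 − 0.125·57.2 = 7.6.
Equilibrium price: P = 143 − 64.8 = 78.2.

78.2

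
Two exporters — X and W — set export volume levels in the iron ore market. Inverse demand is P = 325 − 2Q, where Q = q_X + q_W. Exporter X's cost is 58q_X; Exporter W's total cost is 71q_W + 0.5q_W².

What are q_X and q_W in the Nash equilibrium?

51.6875, 30.125

Exporter X's profit: π = q_X(325 − 2(q_X + q_W)) − 58q_X.
∂π/∂q_X = 267 − 4q_X − 2q_W = 0, so q_X = 66.75 − 0.5q_W.
For W: ∂π/∂q_W = 254 − 5q_W − 2q_X = 0 ⇒ q_W = 50.8 − 0.4q_X.
Substituting the second reaction function into the first: q_X = 66.75 − 0.5(50.8 − 0.4q_X), which gives 0.8q_X = 41.35 ⇒ q_X = 51.6875.
Then q_W = 50.8 − 0.4·51.6875 = 30.125.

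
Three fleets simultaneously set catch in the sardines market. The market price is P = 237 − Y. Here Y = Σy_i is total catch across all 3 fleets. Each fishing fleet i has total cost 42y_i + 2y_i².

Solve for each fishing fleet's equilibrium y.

A representative fishing fleet's profit is π_i = y_i(237 − Y) − 42y_i − 2y_i², with Y = y_i + Σ_{j≠i} y_j.
First-order condition: 195 − 6y_i − Σ_{j≠i} y_j = 0.
In a symmetric equilibrium every fishing fleet chooses the same y, so Σ_{j≠i} y_j = 2y. The condition becomes 195 − 8y = 0, giving y = 195/8 = 24.375.

24.375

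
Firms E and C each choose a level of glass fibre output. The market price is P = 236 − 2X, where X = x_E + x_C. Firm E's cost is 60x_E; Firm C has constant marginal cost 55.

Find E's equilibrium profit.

Firm E's profit: π = x_E(236 − 2(x_E + x_C)) − 60x_E.
∂π/∂x_E = 176 − 4x_E − 2x_C = 0, so x_E = 44 − 0.5x_C.
By the same steps for C: x_C = 45.25 − 0.5x_E.
Substituting the second reaction function into the first: x_E = 44 − 0.5(45.25 − 0.5x_E), which gives 0.75x_E = 21.375 ⇒ x_E = 28.5.
Then x_C = 45.25 − 0.5·28.5 = 31.
Price P = 236 − 2·59.5 = 117.
E's profit: (117 − 60)·28.5 = 1624.5.

1624.5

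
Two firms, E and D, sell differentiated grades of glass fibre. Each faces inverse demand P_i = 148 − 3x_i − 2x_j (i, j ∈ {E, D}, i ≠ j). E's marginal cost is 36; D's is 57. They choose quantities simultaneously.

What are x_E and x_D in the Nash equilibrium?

15.3125, 10.0625

Firm E's profit: π = x_E(148 − 3x_E − 2x_D) − 36x_E.
∂π/∂x_E = 112 − 6x_E − 2x_D = 0 ⇒ x_E = 56/3 − (1/3)x_D.
Similarly x_D = 91/6 − (1/3)x_E.
Solving the two reaction functions simultaneously: (1 − (−1/3)(−1/3))x_E = 56/3 − (1/3)·(91/6), so (8/9)x_E = 245/18 and x_E = 15.3125.
Then x_D = 91/6 − (1/3)·15.3125 = 10.0625.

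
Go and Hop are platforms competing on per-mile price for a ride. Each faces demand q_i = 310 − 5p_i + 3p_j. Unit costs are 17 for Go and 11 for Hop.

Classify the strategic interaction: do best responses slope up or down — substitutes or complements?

Go's profit: π = (p_{Go} − 17)(310 − 5p_{Go} + 3p_{Hop}).
∂π/∂p_{Go} = 395 − 10p_{Go} + 3p_{Hop} = 0 ⇒ p_{Go} = 39.5 + 0.3p_{Hop}.
The best-response slope dp_{Go}/dp_{Hop} = 0.3 > 0: the reaction function is upward-sloping, so the choices are strategic complements.

strategic complements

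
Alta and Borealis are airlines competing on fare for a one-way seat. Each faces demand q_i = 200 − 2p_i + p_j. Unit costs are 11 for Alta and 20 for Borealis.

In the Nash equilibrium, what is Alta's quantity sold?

128.4

Alta's profit: π = (p_{Alta} − 11)(200 − 2p_{Alta} + p_{Borealis}).
∂π/∂p_{Alta} = 222 − 4p_{Alta} + p_{Borealis} = 0 ⇒ p_{Alta} = 55.5 + 0.25p_{Borealis}.
Similarly p_{Borealis} = 60 + 0.25p_{Alta}.
Substituting the second reaction function into the first: p_{Alta} = 55.5 + 0.25(60 + 0.25p_{Alta}), which gives 0.9375p_{Alta} = 70.5 ⇒ p_{Alta} = 75.2.
Then p_{Borealis} = 60 + 0.25·75.2 = 78.8.
q_{Alta} = 200 − 2·75.2 + 78.8 = 128.4.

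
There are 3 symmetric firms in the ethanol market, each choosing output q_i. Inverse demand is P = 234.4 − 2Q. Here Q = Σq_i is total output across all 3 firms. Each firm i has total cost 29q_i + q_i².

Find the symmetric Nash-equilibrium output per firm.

20.54

A representative firm's profit is π_i = q_i(234.4 − 2Q) − 29q_i − q_i², with Q = q_i + Σ_{j≠i} q_j.
First-order condition: 205.4 − 6q_i − 2Σ_{j≠i} q_j = 0.
In a symmetric equilibrium every firm chooses the same q, so Σ_{j≠i} q_j = 2q. The condition becomes 205.4 − 10q = 0, giving q = 205.4/10 = 20.54.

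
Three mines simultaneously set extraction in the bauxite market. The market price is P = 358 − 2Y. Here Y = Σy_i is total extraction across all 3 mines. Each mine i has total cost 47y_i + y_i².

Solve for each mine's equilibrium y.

A representative mine's profit is π_i = y_i(358 − 2Y) − 47y_i − y_i², with Y = y_i + Σ_{j≠i} y_j.
First-order condition: 311 − 6y_i − 2Σ_{j≠i} y_j = 0.
Imposing symmetry (y_j = y for all j) turns Σ_{j≠i} y_j into 2y, so 311 = 10y and y = 31.1.

31.1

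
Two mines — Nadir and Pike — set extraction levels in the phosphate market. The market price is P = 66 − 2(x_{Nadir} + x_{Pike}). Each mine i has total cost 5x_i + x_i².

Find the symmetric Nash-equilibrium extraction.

7.625

Mine Nadir's profit: π = x_{Nadir}(66 − 2(x_{Nadir} + x_{Pike})) − 5x_{Nadir} − x_{Nadir}².
∂π/∂x_{Nadir} = 61 − 6x_{Nadir} − 2x_{Pike} = 0, so x_{Nadir} = 61/6 − (1/3)x_{Pike}.
Setting x_{Nadir} = x_{Pike} in the reaction function: x_{Nadir} = 61/6 − (1/3)x_{Nadir}, so x_{Nadir} = (61/6) / (4/3) = 7.625.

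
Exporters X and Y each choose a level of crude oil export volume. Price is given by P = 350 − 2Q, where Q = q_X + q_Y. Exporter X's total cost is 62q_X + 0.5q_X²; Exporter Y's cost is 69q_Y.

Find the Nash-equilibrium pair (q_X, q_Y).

36.875, 51.8125

Exporter X's profit: π = q_X(350 − 2(q_X + q_Y)) − 62q_X − 0.5q_X².
∂π/∂q_X = 288 − 5q_X − 2q_Y = 0, so q_X = 57.6 − 0.4q_Y.
For Y: ∂π/∂q_Y = 281 − 4q_Y − 2q_X = 0 ⇒ q_Y = 70.25 − 0.5q_X.
Substituting the second reaction function into the first: q_X = 57.6 − 0.4(70.25 − 0.5q_X), which gives 0.8q_X = 29.5 ⇒ q_X = 36.875.
Then q_Y = 70.25 − 0.5·36.875 = 51.8125.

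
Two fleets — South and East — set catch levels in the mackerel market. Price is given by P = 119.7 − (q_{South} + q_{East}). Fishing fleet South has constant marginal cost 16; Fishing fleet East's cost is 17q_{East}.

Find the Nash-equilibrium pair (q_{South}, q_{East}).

Fishing fleet South's profit: π = q_{South}(119.7 − (q_{South} + q_{East})) − 16q_{South}.
∂π/∂q_{South} = 103.7 − 2q_{South} − q_{East} = 0, so q_{South} = 51.85 − 0.5q_{East}.
By the same steps for East: q_{East} = 51.35 − 0.5q_{South}.
Substituting the second reaction function into the first: q_{South} = 51.85 − 0.5(51.35 − 0.5q_{South}), which gives 0.75q_{South} = 26.175 ⇒ q_{South} = 34.9.
Then q_{East} = 51.35 − 0.5·34.9 = 33.9.

34.9, 33.9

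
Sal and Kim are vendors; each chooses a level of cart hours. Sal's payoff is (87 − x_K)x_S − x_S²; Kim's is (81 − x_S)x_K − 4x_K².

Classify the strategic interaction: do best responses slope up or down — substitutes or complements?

strategic substitutes

Expanding Sal's payoff: 87x_S − x_Kx_S − x_S².
∂π/∂x_S = 87 − x_K − 2x_S = 0, so x_S = 43.5 − 0.5x_K.
The best-response slope dx_S/dx_K = −0.5 < 0: the reaction function is downward-sloping, so the choices are strategic substitutes.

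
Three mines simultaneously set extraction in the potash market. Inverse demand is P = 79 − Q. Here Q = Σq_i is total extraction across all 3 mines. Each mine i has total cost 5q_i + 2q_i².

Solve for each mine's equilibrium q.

9.25

A representative mine's profit is π_i = q_i(79 − Q) − 5q_i − 2q_i², with Q = q_i + Σ_{j≠i} q_j.
First-order condition: 74 − 6q_i − Σ_{j≠i} q_j = 0.
With identical mines, set every q_j = q: then 74 − 6q − 2q = 0, i.e. q = 74/8 = 9.25.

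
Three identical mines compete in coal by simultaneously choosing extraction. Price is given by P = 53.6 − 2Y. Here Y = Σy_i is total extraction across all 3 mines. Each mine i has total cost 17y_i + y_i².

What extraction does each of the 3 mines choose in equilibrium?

3.66

A representative mine's profit is π_i = y_i(53.6 − 2Y) − 17y_i − y_i², with Y = y_i + Σ_{j≠i} y_j.
First-order condition: 36.6 − 6y_i − 2Σ_{j≠i} y_j = 0.
Imposing symmetry (y_j = y for all j) turns Σ_{j≠i} y_j into 2y, so 36.6 = 10y and y = 3.66.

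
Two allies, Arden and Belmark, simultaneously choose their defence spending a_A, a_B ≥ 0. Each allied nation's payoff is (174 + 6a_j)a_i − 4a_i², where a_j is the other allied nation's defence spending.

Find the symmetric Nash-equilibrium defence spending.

Arden's payoff is (174 + 6a_B)a_A − 4a_A².
∂π/∂a_A = 174 + 6a_B − 8a_A = 0, so a_A = 21.75 + 0.75a_B.
Setting a_A = a_B in the reaction function: a_A = 21.75 + 0.75a_A, so a_A = 21.75 / 0.25 = 87.

87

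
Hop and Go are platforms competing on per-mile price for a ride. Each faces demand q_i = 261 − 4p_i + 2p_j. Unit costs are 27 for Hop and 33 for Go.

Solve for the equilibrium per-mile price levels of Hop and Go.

Hop's profit: π = (p_{Hop} − 27)(261 − 4p_{Hop} + 2p_{Go}).
∂π/∂p_{Hop} = 369 − 8p_{Hop} + 2p_{Go} = 0 ⇒ p_{Hop} = 46.125 + 0.25p_{Go}.
Similarly p_{Go} = 49.125 + 0.25p_{Hop}.
Substituting the second reaction function into the first: p_{Hop} = 46.125 + 0.25(49.125 + 0.25p_{Hop}), which gives 0.9375p_{Hop} = 1869/32 ⇒ p_{Hop} = 62.3.
Then p_{Go} = 49.125 + 0.25·62.3 = 64.7.

62.3, 64.7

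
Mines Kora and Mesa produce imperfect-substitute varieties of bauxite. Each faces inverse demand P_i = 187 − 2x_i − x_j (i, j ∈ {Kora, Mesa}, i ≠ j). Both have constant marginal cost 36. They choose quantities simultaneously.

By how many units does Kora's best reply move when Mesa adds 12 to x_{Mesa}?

-3

Mine Kora's profit: π = x_{Kora}(187 − 2x_{Kora} − x_{Mesa}) − 36x_{Kora}.
∂π/∂x_{Kora} = 151 − 4x_{Kora} − x_{Mesa} = 0 ⇒ x_{Kora} = 37.75 − 0.25x_{Mesa}.
The reaction-function slope is −0.25, so a 12-unit rise in x_{Mesa} moves x_{Kora} by −0.25 × 12 = −3. Kora's best response falls — the actions are strategic substitutes.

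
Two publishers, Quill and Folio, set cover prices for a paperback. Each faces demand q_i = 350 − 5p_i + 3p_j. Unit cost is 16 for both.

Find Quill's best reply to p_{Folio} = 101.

Quill's profit: π = (p_{Quill} − 16)(350 − 5p_{Quill} + 3p_{Folio}).
∂π/∂p_{Quill} = 430 − 10p_{Quill} + 3p_{Folio} = 0 ⇒ p_{Quill} = 43 + 0.3p_{Folio}.
At p_{Folio} = 101: p_{Quill} = 43 + 0.3·101 = 73.3.

73.3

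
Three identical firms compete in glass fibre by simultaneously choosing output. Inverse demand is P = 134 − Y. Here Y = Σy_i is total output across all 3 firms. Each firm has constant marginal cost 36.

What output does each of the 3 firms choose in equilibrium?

24.5

A representative firm's profit is π_i = y_i(134 − Y) − 36y_i, with Y = y_i + Σ_{j≠i} y_j.
First-order condition: 98 − 2y_i − Σ_{j≠i} y_j = 0.
In a symmetric equilibrium every firm chooses the same y, so Σ_{j≠i} y_j = 2y. The condition becomes 98 − 4y = 0, giving y = 98/4 = 24.5.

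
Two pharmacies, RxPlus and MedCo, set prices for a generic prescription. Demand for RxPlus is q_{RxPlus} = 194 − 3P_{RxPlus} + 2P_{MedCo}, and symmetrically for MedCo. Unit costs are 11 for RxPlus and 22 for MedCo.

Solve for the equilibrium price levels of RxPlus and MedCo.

58.8125, 62.9375

RxPlus's profit: π = (P_{RxPlus} − 11)(194 − 3P_{RxPlus} + 2P_{MedCo}).
∂π/∂P_{RxPlus} = 227 − 6P_{RxPlus} + 2P_{MedCo} = 0 ⇒ P_{RxPlus} = 227/6 + (1/3)P_{MedCo}.
Similarly P_{MedCo} = 130/3 + (1/3)P_{RxPlus}.
Substituting the second reaction function into the first: P_{RxPlus} = 227/6 + (1/3)(130/3 + (1/3)P_{RxPlus}), which gives (8/9)P_{RxPlus} = 941/18 ⇒ P_{RxPlus} = 58.8125.
Then P_{MedCo} = 130/3 + (1/3)·58.8125 = 62.9375.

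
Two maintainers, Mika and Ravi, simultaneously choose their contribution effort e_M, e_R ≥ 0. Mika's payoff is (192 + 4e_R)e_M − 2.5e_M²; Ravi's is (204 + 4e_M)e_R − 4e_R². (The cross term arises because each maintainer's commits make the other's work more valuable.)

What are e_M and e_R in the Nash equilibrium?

98, 74.5

Expanding Mika's payoff: 192e_M + 4e_Re_M − 2.5e_M².
∂π/∂e_M = 192 + 4e_R − 5e_M = 0, so e_M = 38.4 + 0.8e_R.
Likewise for Ravi: e_R = 25.5 + 0.5e_M.
Solving the two reaction functions simultaneously: (1 − (0.8)(0.5))e_M = 38.4 + 0.8·25.5, so 0.6e_M = 58.8 and e_M = 98.
Then e_R = 25.5 + 0.5·98 = 74.5.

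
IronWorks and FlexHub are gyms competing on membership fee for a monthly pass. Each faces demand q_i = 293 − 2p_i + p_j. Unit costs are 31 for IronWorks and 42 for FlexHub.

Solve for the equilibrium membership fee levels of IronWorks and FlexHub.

IronWorks's profit: π = (p_{IronWorks} − 31)(293 − 2p_{IronWorks} + p_{FlexHub}).
∂π/∂p_{IronWorks} = 355 − 4p_{IronWorks} + p_{FlexHub} = 0 ⇒ p_{IronWorks} = 88.75 + 0.25p_{FlexHub}.
Similarly p_{FlexHub} = 94.25 + 0.25p_{IronWorks}.
Substituting the second reaction function into the first: p_{IronWorks} = 88.75 + 0.25(94.25 + 0.25p_{IronWorks}), which gives 0.9375p_{IronWorks} = 112.3125 ⇒ p_{IronWorks} = 119.8.
Then p_{FlexHub} = 94.25 + 0.25·119.8 = 124.2.

119.8, 124.2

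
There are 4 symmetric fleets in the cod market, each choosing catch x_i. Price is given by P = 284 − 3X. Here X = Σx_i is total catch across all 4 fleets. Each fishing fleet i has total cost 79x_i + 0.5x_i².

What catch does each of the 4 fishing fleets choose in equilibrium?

A representative fishing fleet's profit is π_i = x_i(284 − 3X) − 79x_i − 0.5x_i², with X = x_i + Σ_{j≠i} x_j.
First-order condition: 205 − 7x_i − 3Σ_{j≠i} x_j = 0.
In a symmetric equilibrium every fishing fleet chooses the same x, so Σ_{j≠i} x_j = 3x. The condition becomes 205 − 16x = 0, giving x = 205/16 = 12.8125.

12.8125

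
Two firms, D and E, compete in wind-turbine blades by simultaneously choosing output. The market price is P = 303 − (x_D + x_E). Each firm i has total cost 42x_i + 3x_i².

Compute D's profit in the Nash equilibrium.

3364

Firm D's profit: π = x_D(303 − (x_D + x_E)) − 42x_D − 3x_D².
∂π/∂x_D = 261 − 8x_D − x_E = 0, so x_D = 32.625 − 0.125x_E.
Setting x_D = x_E in the reaction function: x_D = 32.625 − 0.125x_D, so x_D = 32.625 / 1.125 = 29.
Price P = 303 − 58 = 245.
D's profit: (245 − 42)·29 − 3(29)² = 3364.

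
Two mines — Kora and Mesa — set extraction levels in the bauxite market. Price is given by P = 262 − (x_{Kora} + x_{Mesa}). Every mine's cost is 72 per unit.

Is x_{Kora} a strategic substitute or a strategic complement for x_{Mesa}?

strategic substitutes

Mine Kora's profit: π = x_{Kora}(262 − (x_{Kora} + x_{Mesa})) − 72x_{Kora}.
∂π/∂x_{Kora} = 190 − 2x_{Kora} − x_{Mesa} = 0, so x_{Kora} = 95 − 0.5x_{Mesa}.
The best-response slope dx_{Kora}/dx_{Mesa} = −0.5 < 0: the reaction function is downward-sloping, so the choices are strategic substitutes.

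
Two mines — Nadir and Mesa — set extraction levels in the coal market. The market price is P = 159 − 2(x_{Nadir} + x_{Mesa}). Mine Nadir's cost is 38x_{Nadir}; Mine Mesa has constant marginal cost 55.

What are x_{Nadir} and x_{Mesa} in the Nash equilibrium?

Mine Nadir's profit: π = x_{Nadir}(159 − 2(x_{Nadir} + x_{Mesa})) − 38x_{Nadir}.
∂π/∂x_{Nadir} = 121 − 4x_{Nadir} − 2x_{Mesa} = 0, so x_{Nadir} = 30.25 − 0.5x_{Mesa}.
By the same steps for Mesa: x_{Mesa} = 26 − 0.5x_{Nadir}.
Solving the two reaction functions simultaneously: (1 − (−0.5)(−0.5))x_{Nadir} = 30.25 − 0.5·26, so 0.75x_{Nadir} = 17.25 and x_{Nadir} = 23.
Then x_{Mesa} = 26 − 0.5·23 = 14.5.

23, 14.5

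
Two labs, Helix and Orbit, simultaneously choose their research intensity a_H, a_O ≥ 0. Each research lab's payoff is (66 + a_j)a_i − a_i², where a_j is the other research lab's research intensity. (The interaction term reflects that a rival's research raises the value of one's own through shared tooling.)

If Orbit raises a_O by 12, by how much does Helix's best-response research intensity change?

Helix's payoff is (66 + a_O)a_H − a_H².
∂π/∂a_H = 66 + a_O − 2a_H = 0, so a_H = 33 + 0.5a_O.
The reaction-function slope is 0.5, so a 12-unit rise in a_O moves a_H by 0.5 × 12 = 6. Helix's best response rises — the actions are strategic complements.

6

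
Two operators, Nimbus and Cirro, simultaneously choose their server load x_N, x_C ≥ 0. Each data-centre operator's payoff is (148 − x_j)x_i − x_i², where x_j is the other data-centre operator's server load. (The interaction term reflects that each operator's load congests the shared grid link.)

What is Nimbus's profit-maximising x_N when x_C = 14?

67

Nimbus's payoff is (148 − x_C)x_N − x_N².
∂π/∂x_N = 148 − x_C − 2x_N = 0, so x_N = 74 − 0.5x_C.
At x_C = 14: x_N = 74 − 0.5·14 = 67.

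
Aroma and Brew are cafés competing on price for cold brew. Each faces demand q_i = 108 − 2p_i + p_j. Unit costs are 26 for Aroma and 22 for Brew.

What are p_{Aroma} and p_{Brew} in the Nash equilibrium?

Aroma's profit: π = (p_{Aroma} − 26)(108 − 2p_{Aroma} + p_{Brew}).
∂π/∂p_{Aroma} = 160 − 4p_{Aroma} + p_{Brew} = 0 ⇒ p_{Aroma} = 40 + 0.25p_{Brew}.
Similarly p_{Brew} = 38 + 0.25p_{Aroma}.
Substituting the second reaction function into the first: p_{Aroma} = 40 + 0.25(38 + 0.25p_{Aroma}), which gives 0.9375p_{Aroma} = 49.5 ⇒ p_{Aroma} = 52.8.
Then p_{Brew} = 38 + 0.25·52.8 = 51.2.

52.8, 51.2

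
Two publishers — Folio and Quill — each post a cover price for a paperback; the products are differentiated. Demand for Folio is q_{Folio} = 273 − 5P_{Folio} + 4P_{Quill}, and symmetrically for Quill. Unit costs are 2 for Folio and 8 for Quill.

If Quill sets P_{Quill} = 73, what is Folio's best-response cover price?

57.5

Folio's profit: π = (P_{Folio} − 2)(273 − 5P_{Folio} + 4P_{Quill}).
∂π/∂P_{Folio} = 283 − 10P_{Folio} + 4P_{Quill} = 0 ⇒ P_{Folio} = 28.3 + 0.4P_{Quill}.
At P_{Quill} = 73: P_{Folio} = 28.3 + 0.4·73 = 57.5.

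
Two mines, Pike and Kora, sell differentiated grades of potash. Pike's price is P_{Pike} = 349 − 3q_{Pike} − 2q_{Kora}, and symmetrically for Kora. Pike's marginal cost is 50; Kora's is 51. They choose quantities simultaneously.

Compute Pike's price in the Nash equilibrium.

Mine Pike's profit: π = q_{Pike}(349 − 3q_{Pike} − 2q_{Kora}) − 50q_{Pike}.
∂π/∂q_{Pike} = 299 − 6q_{Pike} − 2q_{Kora} = 0 ⇒ q_{Pike} = 299/6 − (1/3)q_{Kora}.
Similarly q_{Kora} = 149/3 − (1/3)q_{Pike}.
Substituting the second reaction function into the first: q_{Pike} = 299/6 − (1/3)(149/3 − (1/3)q_{Pike}), which gives (8/9)q_{Pike} = 599/18 ⇒ q_{Pike} = 37.4375.
Then q_{Kora} = 149/3 − (1/3)·37.4375 = 37.1875.
P_{Pike} = 349 − 3·37.4375 − 2·37.1875 = 162.3125.

162.3125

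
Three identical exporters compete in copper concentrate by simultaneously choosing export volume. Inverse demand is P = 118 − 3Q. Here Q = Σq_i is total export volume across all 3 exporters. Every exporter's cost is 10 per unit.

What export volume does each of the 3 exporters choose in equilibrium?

9

A representative exporter's profit is π_i = q_i(118 − 3Q) − 10q_i, with Q = q_i + Σ_{j≠i} q_j.
First-order condition: 108 − 6q_i − 3Σ_{j≠i} q_j = 0.
In a symmetric equilibrium every exporter chooses the same q, so Σ_{j≠i} q_j = 2q. The condition becomes 108 − 12q = 0, giving q = 108/12 = 9.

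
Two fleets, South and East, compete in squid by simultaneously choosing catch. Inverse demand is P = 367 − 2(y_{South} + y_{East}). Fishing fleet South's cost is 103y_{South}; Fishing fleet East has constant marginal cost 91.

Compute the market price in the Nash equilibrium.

Fishing fleet South's profit: π = y_{South}(367 − 2(y_{South} + y_{East})) − 103y_{South}.
∂π/∂y_{South} = 264 − 4y_{South} − 2y_{East} = 0, so y_{South} = 66 − 0.5y_{East}.
By the same steps for East: y_{East} = 69 − 0.5y_{South}.
Plugging y_{East} into South's best response: y_{South} = 66 − 0.5(69 − 0.5y_{South}) ⇒ 0.75y_{South} = 31.5, so y_{South} = 42.
Then y_{East} = 69 − 0.5·42 = 48.
Equilibrium price: P = 367 − 2·90 = 187.

187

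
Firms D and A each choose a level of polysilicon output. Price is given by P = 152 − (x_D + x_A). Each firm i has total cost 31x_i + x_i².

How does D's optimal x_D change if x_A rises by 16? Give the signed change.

-4

Firm D's profit: π = x_D(152 − (x_D + x_A)) − 31x_D − x_D².
∂π/∂x_D = 121 − 4x_D − x_A = 0, so x_D = 30.25 − 0.25x_A.
The reaction-function slope is −0.25, so a 16-unit rise in x_A moves x_D by −0.25 × 16 = −4. D's best response falls — the actions are strategic substitutes.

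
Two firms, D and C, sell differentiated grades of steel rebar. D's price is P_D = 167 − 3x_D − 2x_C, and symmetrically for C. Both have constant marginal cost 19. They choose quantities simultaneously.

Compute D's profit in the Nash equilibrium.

Firm D's profit: π = x_D(167 − 3x_D − 2x_C) − 19x_D.
∂π/∂x_D = 148 − 6x_D − 2x_C = 0 ⇒ x_D = 74/3 − (1/3)x_C.
The game is symmetric, so in equilibrium x_C = x_D: the reaction function gives (4/3)x_D = 74/3, hence x_D = 18.5.
P_D = 167 − 3·18.5 − 2·18.5 = 74.5.
Profit = (74.5 − 19)·18.5 = 1026.75.

1026.75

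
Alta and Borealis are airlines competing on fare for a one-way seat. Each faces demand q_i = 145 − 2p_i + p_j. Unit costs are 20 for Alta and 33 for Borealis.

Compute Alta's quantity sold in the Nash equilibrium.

Alta's profit: π = (p_{Alta} − 20)(145 − 2p_{Alta} + p_{Borealis}).
∂π/∂p_{Alta} = 185 − 4p_{Alta} + p_{Borealis} = 0 ⇒ p_{Alta} = 46.25 + 0.25p_{Borealis}.
Similarly p_{Borealis} = 52.75 + 0.25p_{Alta}.
Plugging p_{Borealis} into Alta's best response: p_{Alta} = 46.25 + 0.25(52.75 + 0.25p_{Alta}) ⇒ 0.9375p_{Alta} = 59.4375, so p_{Alta} = 63.4.
Then p_{Borealis} = 52.75 + 0.25·63.4 = 68.6.
q_{Alta} = 145 − 2·63.4 + 68.6 = 86.8.

86.8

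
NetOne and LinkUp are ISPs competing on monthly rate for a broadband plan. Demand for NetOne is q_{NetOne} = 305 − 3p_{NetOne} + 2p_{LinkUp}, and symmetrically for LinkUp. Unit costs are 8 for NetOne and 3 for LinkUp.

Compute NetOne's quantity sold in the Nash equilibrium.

219.9375

NetOne's profit: π = (p_{NetOne} − 8)(305 − 3p_{NetOne} + 2p_{LinkUp}).
∂π/∂p_{NetOne} = 329 − 6p_{NetOne} + 2p_{LinkUp} = 0 ⇒ p_{NetOne} = 329/6 + (1/3)p_{LinkUp}.
Similarly p_{LinkUp} = 157/3 + (1/3)p_{NetOne}.
Solving the two reaction functions simultaneously: (1 − (1/3)(1/3))p_{NetOne} = 329/6 + (1/3)·(157/3), so (8/9)p_{NetOne} = 1301/18 and p_{NetOne} = 81.3125.
Then p_{LinkUp} = 157/3 + (1/3)·81.3125 = 79.4375.
q_{NetOne} = 305 − 3·81.3125 + 2·79.4375 = 219.9375.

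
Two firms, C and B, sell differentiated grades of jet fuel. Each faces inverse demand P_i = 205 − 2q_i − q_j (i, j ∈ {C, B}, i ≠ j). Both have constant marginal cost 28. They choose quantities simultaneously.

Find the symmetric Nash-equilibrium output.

35.4

Firm C's profit: π = q_C(205 − 2q_C − q_B) − 28q_C.
∂π/∂q_C = 177 − 4q_C − q_B = 0 ⇒ q_C = 44.25 − 0.25q_B.
The game is symmetric, so in equilibrium q_B = q_C: the reaction function gives 1.25q_C = 44.25, hence q_C = 35.4.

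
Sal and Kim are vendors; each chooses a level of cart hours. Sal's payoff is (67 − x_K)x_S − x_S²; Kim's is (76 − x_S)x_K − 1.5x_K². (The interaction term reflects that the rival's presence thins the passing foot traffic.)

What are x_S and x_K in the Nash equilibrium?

25, 17

Expanding Sal's payoff: 67x_S − x_Kx_S − x_S².
∂π/∂x_S = 67 − x_K − 2x_S = 0, so x_S = 33.5 − 0.5x_K.
Likewise for Kim: x_K = 76/3 − (1/3)x_S.
Substituting the second reaction function into the first: x_S = 33.5 − 0.5(76/3 − (1/3)x_S), which gives (5/6)x_S = 125/6 ⇒ x_S = 25.
Then x_K = 76/3 − (1/3)·25 = 17.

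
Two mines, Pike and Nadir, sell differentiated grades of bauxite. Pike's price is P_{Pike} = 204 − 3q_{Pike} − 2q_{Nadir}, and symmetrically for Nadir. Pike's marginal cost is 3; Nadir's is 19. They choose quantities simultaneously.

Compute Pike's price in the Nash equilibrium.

Mine Pike's profit: π = q_{Pike}(204 − 3q_{Pike} − 2q_{Nadir}) − 3q_{Pike}.
∂π/∂q_{Pike} = 201 − 6q_{Pike} − 2q_{Nadir} = 0 ⇒ q_{Pike} = 33.5 − (1/3)q_{Nadir}.
Similarly q_{Nadir} = 185/6 − (1/3)q_{Pike}.
Solving the two reaction functions simultaneously: (1 − (−1/3)(−1/3))q_{Pike} = 33.5 − (1/3)·(185/6), so (8/9)q_{Pike} = 209/9 and q_{Pike} = 26.125.
Then q_{Nadir} = 185/6 − (1/3)·26.125 = 22.125.
P_{Pike} = 204 − 3·26.125 − 2·22.125 = 81.375.

81.375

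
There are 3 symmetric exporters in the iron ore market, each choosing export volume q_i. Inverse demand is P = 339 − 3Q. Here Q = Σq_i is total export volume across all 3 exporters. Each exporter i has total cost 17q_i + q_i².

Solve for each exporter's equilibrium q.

A representative exporter's profit is π_i = q_i(339 − 3Q) − 17q_i − q_i², with Q = q_i + Σ_{j≠i} q_j.
First-order condition: 322 − 8q_i − 3Σ_{j≠i} q_j = 0.
Imposing symmetry (q_j = q for all j) turns Σ_{j≠i} q_j into 2q, so 322 = 14q and q = 23.

23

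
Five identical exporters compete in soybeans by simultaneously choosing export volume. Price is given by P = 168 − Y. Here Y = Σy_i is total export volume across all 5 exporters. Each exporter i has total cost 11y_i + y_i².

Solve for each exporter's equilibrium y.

19.625

A representative exporter's profit is π_i = y_i(168 − Y) − 11y_i − y_i², with Y = y_i + Σ_{j≠i} y_j.
First-order condition: 157 − 4y_i − Σ_{j≠i} y_j = 0.
With identical exporters, set every y_j = y: then 157 − 4y − 4y = 0, i.e. y = 157/8 = 19.625.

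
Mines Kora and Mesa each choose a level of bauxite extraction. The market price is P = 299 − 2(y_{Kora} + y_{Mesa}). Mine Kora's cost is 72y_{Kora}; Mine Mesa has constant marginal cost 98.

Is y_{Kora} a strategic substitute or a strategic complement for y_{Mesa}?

strategic substitutes

Mine Kora's profit: π = y_{Kora}(299 − 2(y_{Kora} + y_{Mesa})) − 72y_{Kora}.
∂π/∂y_{Kora} = 227 − 4y_{Kora} − 2y_{Mesa} = 0, so y_{Kora} = 56.75 − 0.5y_{Mesa}.
The best-response slope dy_{Kora}/dy_{Mesa} = −0.5 < 0: the reaction function is downward-sloping, so the choices are strategic substitutes.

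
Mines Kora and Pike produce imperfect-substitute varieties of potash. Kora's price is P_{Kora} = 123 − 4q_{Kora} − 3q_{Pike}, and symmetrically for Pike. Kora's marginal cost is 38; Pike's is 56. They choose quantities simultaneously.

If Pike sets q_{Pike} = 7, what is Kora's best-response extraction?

8

Mine Kora's profit: π = q_{Kora}(123 − 4q_{Kora} − 3q_{Pike}) − 38q_{Kora}.
∂π/∂q_{Kora} = 85 − 8q_{Kora} − 3q_{Pike} = 0 ⇒ q_{Kora} = 10.625 − 0.375q_{Pike}.
At q_{Pike} = 7: q_{Kora} = 10.625 − 0.375·7 = 8.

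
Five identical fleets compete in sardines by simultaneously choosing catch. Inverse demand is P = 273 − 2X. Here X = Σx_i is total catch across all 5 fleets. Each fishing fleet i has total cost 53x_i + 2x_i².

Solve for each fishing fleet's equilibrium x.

A representative fishing fleet's profit is π_i = x_i(273 − 2X) − 53x_i − 2x_i², with X = x_i + Σ_{j≠i} x_j.
First-order condition: 220 − 8x_i − 2Σ_{j≠i} x_j = 0.
In a symmetric equilibrium every fishing fleet chooses the same x, so Σ_{j≠i} x_j = 4x. The condition becomes 220 − 16x = 0, giving x = 220/16 = 13.75.

13.75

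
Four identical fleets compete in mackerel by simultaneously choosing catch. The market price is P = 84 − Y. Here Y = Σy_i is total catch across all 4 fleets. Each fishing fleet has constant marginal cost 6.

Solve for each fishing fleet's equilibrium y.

A representative fishing fleet's profit is π_i = y_i(84 − Y) − 6y_i, with Y = y_i + Σ_{j≠i} y_j.
First-order condition: 78 − 2y_i − Σ_{j≠i} y_j = 0.
In a symmetric equilibrium every fishing fleet chooses the same y, so Σ_{j≠i} y_j = 3y. The condition becomes 78 − 5y = 0, giving y = 78/5 = 15.6.

15.6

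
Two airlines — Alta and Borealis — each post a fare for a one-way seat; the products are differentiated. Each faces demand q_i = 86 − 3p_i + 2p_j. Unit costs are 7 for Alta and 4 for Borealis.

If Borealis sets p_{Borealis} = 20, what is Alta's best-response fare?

Alta's profit: π = (p_{Alta} − 7)(86 − 3p_{Alta} + 2p_{Borealis}).
∂π/∂p_{Alta} = 107 − 6p_{Alta} + 2p_{Borealis} = 0 ⇒ p_{Alta} = 107/6 + (1/3)p_{Borealis}.
At p_{Borealis} = 20: p_{Alta} = 107/6 + (1/3)·20 = 24.5.

24.5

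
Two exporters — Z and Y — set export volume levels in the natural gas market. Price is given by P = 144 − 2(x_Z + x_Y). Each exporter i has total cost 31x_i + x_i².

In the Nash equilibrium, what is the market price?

Exporter Z's profit: π = x_Z(144 − 2(x_Z + x_Y)) − 31x_Z − x_Z².
∂π/∂x_Z = 113 − 6x_Z − 2x_Y = 0, so x_Z = 113/6 − (1/3)x_Y.
Setting x_Z = x_Y in the reaction function: x_Z = 113/6 − (1/3)x_Z, so x_Z = (113/6) / (4/3) = 14.125.
Equilibrium price: P = 144 − 2·28.25 = 87.5.

87.5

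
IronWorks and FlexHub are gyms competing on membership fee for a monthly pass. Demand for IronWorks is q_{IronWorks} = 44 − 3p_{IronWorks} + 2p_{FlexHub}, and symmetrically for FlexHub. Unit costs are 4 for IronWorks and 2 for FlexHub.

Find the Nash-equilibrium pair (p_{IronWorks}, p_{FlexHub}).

IronWorks's profit: π = (p_{IronWorks} − 4)(44 − 3p_{IronWorks} + 2p_{FlexHub}).
∂π/∂p_{IronWorks} = 56 − 6p_{IronWorks} + 2p_{FlexHub} = 0 ⇒ p_{IronWorks} = 28/3 + (1/3)p_{FlexHub}.
Similarly p_{FlexHub} = 25/3 + (1/3)p_{IronWorks}.
Plugging p_{FlexHub} into IronWorks's best response: p_{IronWorks} = 28/3 + (1/3)(25/3 + (1/3)p_{IronWorks}) ⇒ (8/9)p_{IronWorks} = 109/9, so p_{IronWorks} = 13.625.
Then p_{FlexHub} = 25/3 + (1/3)·13.625 = 12.875.

13.625, 12.875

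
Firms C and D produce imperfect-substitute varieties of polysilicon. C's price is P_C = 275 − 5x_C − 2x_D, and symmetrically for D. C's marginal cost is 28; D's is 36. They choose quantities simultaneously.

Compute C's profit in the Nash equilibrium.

2152.8125

Firm C's profit: π = x_C(275 − 5x_C − 2x_D) − 28x_C.
∂π/∂x_C = 247 − 10x_C − 2x_D = 0 ⇒ x_C = 24.7 − 0.2x_D.
Similarly x_D = 23.9 − 0.2x_C.
Plugging x_D into C's best response: x_C = 24.7 − 0.2(23.9 − 0.2x_C) ⇒ 0.96x_C = 19.92, so x_C = 20.75.
Then x_D = 23.9 − 0.2·20.75 = 19.75.
P_C = 275 − 5·20.75 − 2·19.75 = 131.75.
Profit = (131.75 − 28)·20.75 = 2152.8125.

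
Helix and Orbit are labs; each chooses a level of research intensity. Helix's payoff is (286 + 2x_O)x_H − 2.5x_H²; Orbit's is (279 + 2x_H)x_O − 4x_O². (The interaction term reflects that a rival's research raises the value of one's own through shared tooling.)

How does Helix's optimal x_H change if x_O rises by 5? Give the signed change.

2

Expanding Helix's payoff: 286x_H + 2x_Ox_H − 2.5x_H².
∂π/∂x_H = 286 + 2x_O − 5x_H = 0, so x_H = 57.2 + 0.4x_O.
The reaction-function slope is 0.4, so a 5-unit rise in x_O moves x_H by 0.4 × 5 = 2. Helix's best response rises — the actions are strategic complements.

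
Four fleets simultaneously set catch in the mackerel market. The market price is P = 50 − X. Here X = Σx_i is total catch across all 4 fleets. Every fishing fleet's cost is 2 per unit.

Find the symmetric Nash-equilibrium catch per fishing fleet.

A representative fishing fleet's profit is π_i = x_i(50 − X) − 2x_i, with X = x_i + Σ_{j≠i} x_j.
First-order condition: 48 − 2x_i − Σ_{j≠i} x_j = 0.
Imposing symmetry (x_j = x for all j) turns Σ_{j≠i} x_j into 3x, so 48 = 5x and x = 9.6.

9.6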